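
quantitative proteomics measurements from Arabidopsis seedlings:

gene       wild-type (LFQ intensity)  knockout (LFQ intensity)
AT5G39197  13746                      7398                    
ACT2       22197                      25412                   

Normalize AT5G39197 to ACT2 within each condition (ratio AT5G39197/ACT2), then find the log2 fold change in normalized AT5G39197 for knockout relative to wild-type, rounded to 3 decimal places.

AT5G39197/ACT2 (wild-type) = 13746 / 22197 = 0.61927
AT5G39197/ACT2 (knockout) = 7398 / 25412 = 0.29112
Fold change = 0.29112 / 0.61927 = 0.4701
log2(0.4701) = -1.0889

-1.089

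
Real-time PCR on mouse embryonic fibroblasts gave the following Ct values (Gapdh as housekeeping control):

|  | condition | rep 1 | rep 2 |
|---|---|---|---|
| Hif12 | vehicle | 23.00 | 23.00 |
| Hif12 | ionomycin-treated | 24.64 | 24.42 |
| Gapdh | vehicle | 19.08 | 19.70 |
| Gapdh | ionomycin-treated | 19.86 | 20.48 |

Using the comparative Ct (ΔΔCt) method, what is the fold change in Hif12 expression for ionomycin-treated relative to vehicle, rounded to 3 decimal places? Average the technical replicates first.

0.595

Mean Ct: Hif12 vehicle 23.000; Hif12 ionomycin-treated 24.530; Gapdh vehicle 19.390; Gapdh ionomycin-treated 20.170
ΔCt(vehicle) = 23.000 − 19.390 = 3.610
ΔCt(ionomycin-treated) = 24.530 − 20.170 = 4.360
ΔΔCt = 4.360 − 3.610 = 0.750
Fold change = 2^(−0.750) = 0.5946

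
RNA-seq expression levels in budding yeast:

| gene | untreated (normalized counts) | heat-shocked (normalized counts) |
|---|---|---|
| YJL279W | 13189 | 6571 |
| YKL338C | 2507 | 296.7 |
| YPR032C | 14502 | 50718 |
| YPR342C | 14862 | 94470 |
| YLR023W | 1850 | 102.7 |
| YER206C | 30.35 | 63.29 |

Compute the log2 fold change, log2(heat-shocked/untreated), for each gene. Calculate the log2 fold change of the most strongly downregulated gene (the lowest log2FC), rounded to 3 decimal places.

log2(6571/13189) = -1.005  (YJL279W)
log2(296.7/2507) = -3.079  (YKL338C)
log2(50718/14502) = 1.806  (YPR032C)
log2(94470/14862) = 2.668  (YPR342C)
log2(102.7/1850) = -4.171  (YLR023W)
log2(63.29/30.35) = 1.060  (YER206C)
YLR023W is most strongly downregulated.

-4.171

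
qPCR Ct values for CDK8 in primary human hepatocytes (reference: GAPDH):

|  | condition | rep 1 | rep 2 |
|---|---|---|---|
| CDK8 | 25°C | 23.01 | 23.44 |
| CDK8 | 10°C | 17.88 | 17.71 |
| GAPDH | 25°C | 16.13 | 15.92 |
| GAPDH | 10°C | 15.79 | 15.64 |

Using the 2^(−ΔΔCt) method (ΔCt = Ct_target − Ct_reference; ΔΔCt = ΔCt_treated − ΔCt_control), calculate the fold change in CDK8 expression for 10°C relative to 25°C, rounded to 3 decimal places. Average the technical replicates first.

Mean Ct: CDK8 25°C 23.225; CDK8 10°C 17.795; GAPDH 25°C 16.025; GAPDH 10°C 15.715
ΔCt(25°C) = 23.225 − 16.025 = 7.200
ΔCt(10°C) = 17.795 − 15.715 = 2.080
ΔΔCt = 2.080 − 7.200 = -5.120
Fold change = 2^(−(-5.120)) = 2^5.120 = 34.7755

34.776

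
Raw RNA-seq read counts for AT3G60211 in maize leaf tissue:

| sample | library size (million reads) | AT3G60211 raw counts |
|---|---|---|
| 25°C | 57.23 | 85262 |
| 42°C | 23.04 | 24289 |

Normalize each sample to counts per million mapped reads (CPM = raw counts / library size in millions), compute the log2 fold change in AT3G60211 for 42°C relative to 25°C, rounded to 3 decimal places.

CPM(25°C) = 85262 / 57.23 = 1489.8130
CPM(42°C) = 24289 / 23.04 = 1054.2101
Fold change = 1054.2101 / 1489.8130 = 0.70761
log2(0.70761) = -0.4990

-0.499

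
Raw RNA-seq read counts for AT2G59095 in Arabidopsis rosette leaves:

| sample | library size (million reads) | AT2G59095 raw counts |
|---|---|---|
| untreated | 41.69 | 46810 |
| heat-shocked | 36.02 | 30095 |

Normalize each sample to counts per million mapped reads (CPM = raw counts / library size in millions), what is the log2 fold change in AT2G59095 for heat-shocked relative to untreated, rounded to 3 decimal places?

-0.426

CPM(untreated) = 46810 / 41.69 = 1122.8112
CPM(heat-shocked) = 30095 / 36.02 = 835.5081
Fold change = 835.5081 / 1122.8112 = 0.74412
log2(0.74412) = -0.4264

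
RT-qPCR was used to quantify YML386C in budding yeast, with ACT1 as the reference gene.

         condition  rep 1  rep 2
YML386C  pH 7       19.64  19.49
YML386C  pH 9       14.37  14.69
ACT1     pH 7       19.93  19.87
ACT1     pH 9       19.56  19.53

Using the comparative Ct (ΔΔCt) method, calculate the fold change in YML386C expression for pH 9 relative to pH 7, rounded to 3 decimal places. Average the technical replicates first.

25.634

Mean Ct: YML386C pH 7 19.565; YML386C pH 9 14.530; ACT1 pH 7 19.900; ACT1 pH 9 19.545
ΔCt(pH 7) = 19.565 − 19.900 = -0.335
ΔCt(pH 9) = 14.530 − 19.545 = -5.015
ΔΔCt = -5.015 − (-0.335) = -4.680
Fold change = 2^(−(-4.680)) = 2^4.680 = 25.6342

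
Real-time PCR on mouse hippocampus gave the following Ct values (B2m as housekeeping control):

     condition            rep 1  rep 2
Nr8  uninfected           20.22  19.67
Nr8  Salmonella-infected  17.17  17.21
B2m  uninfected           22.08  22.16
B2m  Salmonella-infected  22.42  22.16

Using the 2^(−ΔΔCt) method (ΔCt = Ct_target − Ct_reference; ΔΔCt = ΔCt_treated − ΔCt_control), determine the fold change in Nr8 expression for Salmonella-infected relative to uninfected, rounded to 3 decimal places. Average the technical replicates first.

7.595

Mean Ct: Nr8 uninfected 19.945; Nr8 Salmonella-infected 17.190; B2m uninfected 22.120; B2m Salmonella-infected 22.290
ΔCt(uninfected) = 19.945 − 22.120 = -2.175
ΔCt(Salmonella-infected) = 17.190 − 22.290 = -5.100
ΔΔCt = -5.100 − (-2.175) = -2.925
Fold change = 2^(−(-2.925)) = 2^2.925 = 7.5947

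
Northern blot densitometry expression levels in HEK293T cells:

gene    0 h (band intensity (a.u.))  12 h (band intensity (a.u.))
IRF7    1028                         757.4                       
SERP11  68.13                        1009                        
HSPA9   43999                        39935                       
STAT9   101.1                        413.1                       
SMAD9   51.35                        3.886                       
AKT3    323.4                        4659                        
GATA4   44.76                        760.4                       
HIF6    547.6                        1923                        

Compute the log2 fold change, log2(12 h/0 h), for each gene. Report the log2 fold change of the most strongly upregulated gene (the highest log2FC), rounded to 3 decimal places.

log2(757.4/1028) = -0.441  (IRF7)
log2(1009/68.13) = 3.888  (SERP11)
log2(39935/43999) = -0.140  (HSPA9)
log2(413.1/101.1) = 2.031  (STAT9)
log2(3.886/51.35) = -3.724  (SMAD9)
log2(4659/323.4) = 3.849  (AKT3)
log2(760.4/44.76) = 4.086  (GATA4)
log2(1923/547.6) = 1.812  (HIF6)
GATA4 is most strongly upregulated.

4.086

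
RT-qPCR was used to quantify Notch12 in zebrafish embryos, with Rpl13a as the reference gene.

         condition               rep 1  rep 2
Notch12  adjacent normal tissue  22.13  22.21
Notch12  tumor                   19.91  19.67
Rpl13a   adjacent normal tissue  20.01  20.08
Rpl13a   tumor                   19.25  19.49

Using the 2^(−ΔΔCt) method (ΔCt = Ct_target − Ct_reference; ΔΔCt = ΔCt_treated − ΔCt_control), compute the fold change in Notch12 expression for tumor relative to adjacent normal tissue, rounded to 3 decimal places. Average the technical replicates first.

3.260

Mean Ct: Notch12 adjacent normal tissue 22.170; Notch12 tumor 19.790; Rpl13a adjacent normal tissue 20.045; Rpl13a tumor 19.370
ΔCt(adjacent normal tissue) = 22.170 − 20.045 = 2.125
ΔCt(tumor) = 19.790 − 19.370 = 0.420
ΔΔCt = 0.420 − 2.125 = -1.705
Fold change = 2^(−(-1.705)) = 2^1.705 = 3.2603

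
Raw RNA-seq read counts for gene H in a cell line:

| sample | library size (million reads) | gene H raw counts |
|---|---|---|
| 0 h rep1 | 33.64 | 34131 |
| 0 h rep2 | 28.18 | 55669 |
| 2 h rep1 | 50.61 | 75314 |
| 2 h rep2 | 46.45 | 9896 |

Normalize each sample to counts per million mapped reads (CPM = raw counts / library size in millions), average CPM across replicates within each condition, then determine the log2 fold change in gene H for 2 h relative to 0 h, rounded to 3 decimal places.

-0.814

CPM(0 h rep1) = 34131 / 33.64 = 1014.5957
CPM(0 h rep2) = 55669 / 28.18 = 1975.4791
CPM(2 h rep1) = 75314 / 50.61 = 1488.1249
CPM(2 h rep2) = 9896 / 46.45 = 213.0463
mean CPM(0 h) = 1495.0374; mean CPM(2 h) = 850.5856
Fold change = 850.5856 / 1495.0374 = 0.56894
log2(0.56894) = -0.8137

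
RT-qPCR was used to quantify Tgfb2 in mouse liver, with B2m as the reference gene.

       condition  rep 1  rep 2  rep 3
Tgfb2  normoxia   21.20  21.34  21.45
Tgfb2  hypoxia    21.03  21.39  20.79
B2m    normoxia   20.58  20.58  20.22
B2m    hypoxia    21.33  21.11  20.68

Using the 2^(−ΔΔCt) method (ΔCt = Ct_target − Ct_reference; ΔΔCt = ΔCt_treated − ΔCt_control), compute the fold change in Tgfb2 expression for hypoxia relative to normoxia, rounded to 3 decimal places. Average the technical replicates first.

1.790

Mean Ct: Tgfb2 normoxia 21.330; Tgfb2 hypoxia 21.070; B2m normoxia 20.460; B2m hypoxia 21.040
ΔCt(normoxia) = 21.330 − 20.460 = 0.870
ΔCt(hypoxia) = 21.070 − 21.040 = 0.030
ΔΔCt = 0.030 − 0.870 = -0.840
Fold change = 2^(−(-0.840)) = 2^0.840 = 1.7901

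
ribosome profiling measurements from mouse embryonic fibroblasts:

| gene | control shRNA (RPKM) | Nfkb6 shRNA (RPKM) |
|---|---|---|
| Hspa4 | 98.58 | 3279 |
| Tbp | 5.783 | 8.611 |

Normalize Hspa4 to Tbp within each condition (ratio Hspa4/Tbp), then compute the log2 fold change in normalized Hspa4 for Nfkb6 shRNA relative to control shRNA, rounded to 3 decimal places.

Hspa4/Tbp (control shRNA) = 98.58 / 5.783 = 17.047
Hspa4/Tbp (Nfkb6 shRNA) = 3279 / 8.611 = 380.79
Fold change = 380.79 / 17.047 = 22.3384
log2(22.3384) = 4.4815

4.481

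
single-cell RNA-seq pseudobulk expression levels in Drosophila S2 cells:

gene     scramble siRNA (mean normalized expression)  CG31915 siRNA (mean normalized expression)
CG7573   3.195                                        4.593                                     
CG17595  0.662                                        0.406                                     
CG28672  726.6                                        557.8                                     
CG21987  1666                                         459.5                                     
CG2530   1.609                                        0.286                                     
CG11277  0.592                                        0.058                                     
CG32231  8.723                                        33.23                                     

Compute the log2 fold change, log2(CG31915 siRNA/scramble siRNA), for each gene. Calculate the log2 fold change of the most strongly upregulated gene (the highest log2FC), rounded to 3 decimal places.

log2(4.593/3.195) = 0.524  (CG7573)
log2(0.406/0.662) = -0.705  (CG17595)
log2(557.8/726.6) = -0.381  (CG28672)
log2(459.5/1666) = -1.858  (CG21987)
log2(0.286/1.609) = -2.492  (CG2530)
log2(0.058/0.592) = -3.351  (CG11277)
log2(33.23/8.723) = 1.930  (CG32231)
CG32231 is most strongly upregulated.

1.930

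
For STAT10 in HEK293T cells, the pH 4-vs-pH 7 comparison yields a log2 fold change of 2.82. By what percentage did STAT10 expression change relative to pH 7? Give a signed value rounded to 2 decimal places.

606.16%

Fold change = 2^(2.82) = 7.0616
Percent change = (FC − 1) × 100% = (7.0616 − 1) × 100 = 606.16%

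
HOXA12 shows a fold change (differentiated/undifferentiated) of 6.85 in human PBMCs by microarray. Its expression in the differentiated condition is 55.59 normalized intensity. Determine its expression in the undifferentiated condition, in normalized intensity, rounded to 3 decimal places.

8.115

undifferentiated expression = 55.59 / 6.85 = 8.115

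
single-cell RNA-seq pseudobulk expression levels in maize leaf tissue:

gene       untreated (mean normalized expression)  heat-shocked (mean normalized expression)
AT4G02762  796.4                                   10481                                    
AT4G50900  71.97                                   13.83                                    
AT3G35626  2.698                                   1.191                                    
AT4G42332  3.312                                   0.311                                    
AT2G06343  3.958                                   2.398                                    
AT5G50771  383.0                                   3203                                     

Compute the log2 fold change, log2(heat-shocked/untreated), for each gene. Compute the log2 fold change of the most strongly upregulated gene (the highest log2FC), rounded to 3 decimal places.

log2(10481/796.4) = 3.718  (AT4G02762)
log2(13.83/71.97) = -2.380  (AT4G50900)
log2(1.191/2.698) = -1.180  (AT3G35626)
log2(0.311/3.312) = -3.413  (AT4G42332)
log2(2.398/3.958) = -0.723  (AT2G06343)
log2(3203/383.0) = 3.064  (AT5G50771)
AT4G02762 is most strongly upregulated.

3.718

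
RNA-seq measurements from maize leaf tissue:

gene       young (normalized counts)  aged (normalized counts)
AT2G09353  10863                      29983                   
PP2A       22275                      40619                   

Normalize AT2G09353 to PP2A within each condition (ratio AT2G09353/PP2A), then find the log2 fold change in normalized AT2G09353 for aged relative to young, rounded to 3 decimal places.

AT2G09353/PP2A (young) = 10863 / 22275 = 0.48768
AT2G09353/PP2A (aged) = 29983 / 40619 = 0.73815
Fold change = 0.73815 / 0.48768 = 1.5136
log2(1.5136) = 0.5980

0.598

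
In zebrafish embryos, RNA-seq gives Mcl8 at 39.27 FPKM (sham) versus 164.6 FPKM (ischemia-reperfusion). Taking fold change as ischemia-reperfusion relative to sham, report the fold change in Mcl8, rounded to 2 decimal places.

4.19

Fold change = 164.6 / 39.27 = 4.191
Mcl8 is upregulated.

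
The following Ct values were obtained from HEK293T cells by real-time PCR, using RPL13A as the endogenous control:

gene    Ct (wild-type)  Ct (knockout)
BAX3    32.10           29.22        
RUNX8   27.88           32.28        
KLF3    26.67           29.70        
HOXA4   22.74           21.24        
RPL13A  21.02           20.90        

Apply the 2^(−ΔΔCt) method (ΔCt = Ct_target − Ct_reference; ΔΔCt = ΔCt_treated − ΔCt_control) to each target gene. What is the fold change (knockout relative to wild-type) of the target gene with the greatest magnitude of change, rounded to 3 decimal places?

0.044

BAX3: ΔΔCt = (29.22−20.90) − (32.10−21.02) = 8.32 − 11.08 = -2.76; fold change = 2^2.76 = 6.774
RUNX8: ΔΔCt = (32.28−20.90) − (27.88−21.02) = 11.38 − 6.86 = 4.52; fold change = 2^-4.52 = 0.044
KLF3: ΔΔCt = (29.70−20.90) − (26.67−21.02) = 8.80 − 5.65 = 3.15; fold change = 2^-3.15 = 0.113
HOXA4: ΔΔCt = (21.24−20.90) − (22.74−21.02) = 0.34 − 1.72 = -1.38; fold change = 2^1.38 = 2.603
RUNX8 has the largest |ΔΔCt| = 4.52.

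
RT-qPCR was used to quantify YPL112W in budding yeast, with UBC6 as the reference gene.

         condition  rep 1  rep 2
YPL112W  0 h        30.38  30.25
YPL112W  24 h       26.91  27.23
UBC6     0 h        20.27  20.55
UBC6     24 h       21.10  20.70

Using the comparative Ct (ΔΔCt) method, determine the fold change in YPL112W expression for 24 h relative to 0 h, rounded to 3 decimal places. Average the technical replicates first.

Mean Ct: YPL112W 0 h 30.315; YPL112W 24 h 27.070; UBC6 0 h 20.410; UBC6 24 h 20.900
ΔCt(0 h) = 30.315 − 20.410 = 9.905
ΔCt(24 h) = 27.070 − 20.900 = 6.170
ΔΔCt = 6.170 − 9.905 = -3.735
Fold change = 2^(−(-3.735)) = 2^3.735 = 13.3152

13.315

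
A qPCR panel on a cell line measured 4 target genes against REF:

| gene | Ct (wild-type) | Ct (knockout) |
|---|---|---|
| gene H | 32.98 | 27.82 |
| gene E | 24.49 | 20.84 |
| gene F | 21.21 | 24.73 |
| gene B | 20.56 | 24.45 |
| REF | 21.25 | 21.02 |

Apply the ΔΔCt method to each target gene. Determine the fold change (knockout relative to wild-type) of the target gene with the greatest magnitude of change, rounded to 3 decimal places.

30.484

gene H: ΔΔCt = (27.82−21.02) − (32.98−21.25) = 6.80 − 11.73 = -4.93; fold change = 2^4.93 = 30.484
gene E: ΔΔCt = (20.84−21.02) − (24.49−21.25) = -0.18 − 3.24 = -3.42; fold change = 2^3.42 = 10.703
gene F: ΔΔCt = (24.73−21.02) − (21.21−21.25) = 3.71 − (-0.04) = 3.75; fold change = 2^-3.75 = 0.074
gene B: ΔΔCt = (24.45−21.02) − (20.56−21.25) = 3.43 − (-0.69) = 4.12; fold change = 2^-4.12 = 0.058
gene H has the largest |ΔΔCt| = 4.93.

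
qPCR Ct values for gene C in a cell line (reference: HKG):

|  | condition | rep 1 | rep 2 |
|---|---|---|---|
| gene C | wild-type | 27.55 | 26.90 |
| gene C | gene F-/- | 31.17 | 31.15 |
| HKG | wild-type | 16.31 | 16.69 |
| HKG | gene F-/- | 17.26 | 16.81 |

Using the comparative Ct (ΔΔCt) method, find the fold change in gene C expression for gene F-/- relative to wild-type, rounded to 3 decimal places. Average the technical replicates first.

0.095

Mean Ct: gene C wild-type 27.225; gene C gene F-/- 31.160; HKG wild-type 16.500; HKG gene F-/- 17.035
ΔCt(wild-type) = 27.225 − 16.500 = 10.725
ΔCt(gene F-/-) = 31.160 − 17.035 = 14.125
ΔΔCt = 14.125 − 10.725 = 3.400
Fold change = 2^(−3.400) = 0.0947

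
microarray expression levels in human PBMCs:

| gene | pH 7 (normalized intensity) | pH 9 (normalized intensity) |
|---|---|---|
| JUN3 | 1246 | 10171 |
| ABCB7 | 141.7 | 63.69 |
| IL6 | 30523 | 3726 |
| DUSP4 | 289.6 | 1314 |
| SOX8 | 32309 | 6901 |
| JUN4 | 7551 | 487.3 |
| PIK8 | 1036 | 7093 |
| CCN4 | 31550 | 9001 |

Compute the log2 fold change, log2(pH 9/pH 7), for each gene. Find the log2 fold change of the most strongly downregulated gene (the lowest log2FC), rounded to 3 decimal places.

log2(10171/1246) = 3.029  (JUN3)
log2(63.69/141.7) = -1.154  (ABCB7)
log2(3726/30523) = -3.034  (IL6)
log2(1314/289.6) = 2.182  (DUSP4)
log2(6901/32309) = -2.227  (SOX8)
log2(487.3/7551) = -3.954  (JUN4)
log2(7093/1036) = 2.775  (PIK8)
log2(9001/31550) = -1.809  (CCN4)
JUN4 is most strongly downregulated.

-3.954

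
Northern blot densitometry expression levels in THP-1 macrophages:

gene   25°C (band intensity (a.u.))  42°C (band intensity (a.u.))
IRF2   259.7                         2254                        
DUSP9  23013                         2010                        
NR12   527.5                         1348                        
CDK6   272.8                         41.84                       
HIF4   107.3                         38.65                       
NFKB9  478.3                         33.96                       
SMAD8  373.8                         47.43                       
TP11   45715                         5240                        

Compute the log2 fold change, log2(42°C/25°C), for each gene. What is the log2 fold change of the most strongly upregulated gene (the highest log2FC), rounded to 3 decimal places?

log2(2254/259.7) = 3.118  (IRF2)
log2(2010/23013) = -3.517  (DUSP9)
log2(1348/527.5) = 1.354  (NR12)
log2(41.84/272.8) = -2.705  (CDK6)
log2(38.65/107.3) = -1.473  (HIF4)
log2(33.96/478.3) = -3.816  (NFKB9)
log2(47.43/373.8) = -2.978  (SMAD8)
log2(5240/45715) = -3.125  (TP11)
IRF2 is most strongly upregulated.

3.118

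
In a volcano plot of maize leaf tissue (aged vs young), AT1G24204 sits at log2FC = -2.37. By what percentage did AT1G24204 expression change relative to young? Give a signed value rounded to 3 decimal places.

-80.655%

Fold change = 2^(-2.37) = 0.1934
Percent change = (FC − 1) × 100% = (0.1934 − 1) × 100 = -80.655%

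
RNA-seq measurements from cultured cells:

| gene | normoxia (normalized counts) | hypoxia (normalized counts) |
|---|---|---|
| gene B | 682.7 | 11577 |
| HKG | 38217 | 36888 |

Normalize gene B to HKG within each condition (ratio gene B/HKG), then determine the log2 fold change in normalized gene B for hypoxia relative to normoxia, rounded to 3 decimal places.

gene B/HKG (normoxia) = 682.7 / 38217 = 0.017864
gene B/HKG (hypoxia) = 11577 / 36888 = 0.31384
Fold change = 0.31384 / 0.017864 = 17.5686
log2(17.5686) = 4.1349

4.135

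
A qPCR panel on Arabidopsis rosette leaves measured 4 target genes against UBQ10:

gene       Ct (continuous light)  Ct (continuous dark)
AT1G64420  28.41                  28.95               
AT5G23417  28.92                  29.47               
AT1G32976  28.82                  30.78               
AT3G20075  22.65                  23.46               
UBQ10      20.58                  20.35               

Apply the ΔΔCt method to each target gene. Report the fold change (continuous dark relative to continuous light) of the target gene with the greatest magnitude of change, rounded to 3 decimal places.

AT1G64420: ΔΔCt = (28.95−20.35) − (28.41−20.58) = 8.60 − 7.83 = 0.77; fold change = 2^-0.77 = 0.586
AT5G23417: ΔΔCt = (29.47−20.35) − (28.92−20.58) = 9.12 − 8.34 = 0.78; fold change = 2^-0.78 = 0.582
AT1G32976: ΔΔCt = (30.78−20.35) − (28.82−20.58) = 10.43 − 8.24 = 2.19; fold change = 2^-2.19 = 0.219
AT3G20075: ΔΔCt = (23.46−20.35) − (22.65−20.58) = 3.11 − 2.07 = 1.04; fold change = 2^-1.04 = 0.486
AT1G32976 has the largest |ΔΔCt| = 2.19.

0.219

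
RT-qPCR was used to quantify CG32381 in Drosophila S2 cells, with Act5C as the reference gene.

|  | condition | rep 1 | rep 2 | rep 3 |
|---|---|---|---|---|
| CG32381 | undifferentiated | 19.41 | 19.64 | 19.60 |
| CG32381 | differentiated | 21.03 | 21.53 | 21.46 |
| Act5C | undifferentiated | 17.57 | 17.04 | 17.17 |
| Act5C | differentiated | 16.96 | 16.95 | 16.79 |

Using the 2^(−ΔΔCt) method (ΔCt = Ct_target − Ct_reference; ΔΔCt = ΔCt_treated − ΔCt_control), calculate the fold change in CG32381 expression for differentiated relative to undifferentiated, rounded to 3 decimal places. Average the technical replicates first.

Mean Ct: CG32381 undifferentiated 19.550; CG32381 differentiated 21.340; Act5C undifferentiated 17.260; Act5C differentiated 16.900
ΔCt(undifferentiated) = 19.550 − 17.260 = 2.290
ΔCt(differentiated) = 21.340 − 16.900 = 4.440
ΔΔCt = 4.440 − 2.290 = 2.150
Fold change = 2^(−2.150) = 0.2253

0.225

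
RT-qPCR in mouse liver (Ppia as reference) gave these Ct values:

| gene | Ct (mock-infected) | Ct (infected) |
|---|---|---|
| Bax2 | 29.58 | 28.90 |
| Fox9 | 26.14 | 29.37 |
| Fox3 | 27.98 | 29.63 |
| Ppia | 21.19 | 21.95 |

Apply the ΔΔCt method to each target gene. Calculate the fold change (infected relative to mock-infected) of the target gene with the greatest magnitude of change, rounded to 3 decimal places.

Bax2: ΔΔCt = (28.90−21.95) − (29.58−21.19) = 6.95 − 8.39 = -1.44; fold change = 2^1.44 = 2.713
Fox9: ΔΔCt = (29.37−21.95) − (26.14−21.19) = 7.42 − 4.95 = 2.47; fold change = 2^-2.47 = 0.180
Fox3: ΔΔCt = (29.63−21.95) − (27.98−21.19) = 7.68 − 6.79 = 0.89; fold change = 2^-0.89 = 0.540
Fox9 has the largest |ΔΔCt| = 2.47.

0.180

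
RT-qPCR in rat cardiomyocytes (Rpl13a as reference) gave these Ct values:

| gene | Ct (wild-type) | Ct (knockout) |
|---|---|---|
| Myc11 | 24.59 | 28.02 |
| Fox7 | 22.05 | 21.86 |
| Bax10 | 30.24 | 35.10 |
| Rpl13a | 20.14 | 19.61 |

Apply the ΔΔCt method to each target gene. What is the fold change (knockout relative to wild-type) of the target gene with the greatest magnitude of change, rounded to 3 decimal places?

Myc11: ΔΔCt = (28.02−19.61) − (24.59−20.14) = 8.41 − 4.45 = 3.96; fold change = 2^-3.96 = 0.064
Fox7: ΔΔCt = (21.86−19.61) − (22.05−20.14) = 2.25 − 1.91 = 0.34; fold change = 2^-0.34 = 0.790
Bax10: ΔΔCt = (35.10−19.61) − (30.24−20.14) = 15.49 − 10.10 = 5.39; fold change = 2^-5.39 = 0.024
Bax10 has the largest |ΔΔCt| = 5.39.

0.024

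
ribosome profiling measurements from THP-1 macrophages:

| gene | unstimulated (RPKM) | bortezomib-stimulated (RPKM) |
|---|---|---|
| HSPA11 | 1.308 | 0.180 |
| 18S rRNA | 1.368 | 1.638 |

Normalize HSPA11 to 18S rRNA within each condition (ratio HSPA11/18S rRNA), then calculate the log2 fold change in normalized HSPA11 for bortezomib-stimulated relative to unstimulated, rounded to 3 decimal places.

-3.121

HSPA11/18S rRNA (unstimulated) = 1.308 / 1.368 = 0.95614
HSPA11/18S rRNA (bortezomib-stimulated) = 0.180 / 1.638 = 0.10989
Fold change = 0.10989 / 0.95614 = 0.1149
log2(0.1149) = -3.1212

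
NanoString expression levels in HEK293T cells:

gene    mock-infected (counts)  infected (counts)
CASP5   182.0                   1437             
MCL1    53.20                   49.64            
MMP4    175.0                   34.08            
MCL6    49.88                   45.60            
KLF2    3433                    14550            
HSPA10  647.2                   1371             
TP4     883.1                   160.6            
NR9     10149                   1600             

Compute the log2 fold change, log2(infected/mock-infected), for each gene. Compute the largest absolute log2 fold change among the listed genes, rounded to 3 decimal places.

log2(1437/182.0) = 2.981  (CASP5)
log2(49.64/53.20) = -0.100  (MCL1)
log2(34.08/175.0) = -2.360  (MMP4)
log2(45.60/49.88) = -0.129  (MCL6)
log2(14550/3433) = 2.083  (KLF2)
log2(1371/647.2) = 1.083  (HSPA10)
log2(160.6/883.1) = -2.459  (TP4)
log2(1600/10149) = -2.665  (NR9)
The largest magnitude belongs to CASP5.

2.981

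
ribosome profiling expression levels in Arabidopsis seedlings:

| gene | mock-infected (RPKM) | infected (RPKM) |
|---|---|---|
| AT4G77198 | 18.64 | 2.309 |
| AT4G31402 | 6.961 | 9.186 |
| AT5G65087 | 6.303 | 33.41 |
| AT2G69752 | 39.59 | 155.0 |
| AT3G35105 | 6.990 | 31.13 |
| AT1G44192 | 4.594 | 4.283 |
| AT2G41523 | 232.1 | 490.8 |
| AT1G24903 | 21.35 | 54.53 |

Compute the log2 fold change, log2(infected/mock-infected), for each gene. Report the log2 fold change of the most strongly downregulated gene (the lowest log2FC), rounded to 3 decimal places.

-3.013

log2(2.309/18.64) = -3.013  (AT4G77198)
log2(9.186/6.961) = 0.400  (AT4G31402)
log2(33.41/6.303) = 2.406  (AT5G65087)
log2(155.0/39.59) = 1.969  (AT2G69752)
log2(31.13/6.990) = 2.155  (AT3G35105)
log2(4.283/4.594) = -0.101  (AT1G44192)
log2(490.8/232.1) = 1.080  (AT2G41523)
log2(54.53/21.35) = 1.353  (AT1G24903)
AT4G77198 is most strongly downregulated.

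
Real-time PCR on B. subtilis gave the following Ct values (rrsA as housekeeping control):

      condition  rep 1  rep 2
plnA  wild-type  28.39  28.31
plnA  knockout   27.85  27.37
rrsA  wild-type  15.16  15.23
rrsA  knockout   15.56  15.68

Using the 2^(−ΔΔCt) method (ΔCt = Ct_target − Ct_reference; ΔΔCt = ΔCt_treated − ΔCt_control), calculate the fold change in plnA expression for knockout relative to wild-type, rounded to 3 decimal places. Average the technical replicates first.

2.242

Mean Ct: plnA wild-type 28.350; plnA knockout 27.610; rrsA wild-type 15.195; rrsA knockout 15.620
ΔCt(wild-type) = 28.350 − 15.195 = 13.155
ΔCt(knockout) = 27.610 − 15.620 = 11.990
ΔΔCt = 11.990 − 13.155 = -1.165
Fold change = 2^(−(-1.165)) = 2^1.165 = 2.2423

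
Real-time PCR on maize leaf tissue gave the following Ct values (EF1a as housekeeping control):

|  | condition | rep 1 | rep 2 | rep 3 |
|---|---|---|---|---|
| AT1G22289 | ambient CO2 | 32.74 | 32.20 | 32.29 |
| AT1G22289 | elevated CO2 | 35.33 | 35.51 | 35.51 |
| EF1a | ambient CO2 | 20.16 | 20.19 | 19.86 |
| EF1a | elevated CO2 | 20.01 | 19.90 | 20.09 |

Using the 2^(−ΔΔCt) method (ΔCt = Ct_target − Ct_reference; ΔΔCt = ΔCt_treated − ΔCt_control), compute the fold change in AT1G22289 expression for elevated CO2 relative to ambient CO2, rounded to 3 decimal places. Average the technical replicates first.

Mean Ct: AT1G22289 ambient CO2 32.410; AT1G22289 elevated CO2 35.450; EF1a ambient CO2 20.070; EF1a elevated CO2 20.000
ΔCt(ambient CO2) = 32.410 − 20.070 = 12.340
ΔCt(elevated CO2) = 35.450 − 20.000 = 15.450
ΔΔCt = 15.450 − 12.340 = 3.110
Fold change = 2^(−3.110) = 0.1158

0.116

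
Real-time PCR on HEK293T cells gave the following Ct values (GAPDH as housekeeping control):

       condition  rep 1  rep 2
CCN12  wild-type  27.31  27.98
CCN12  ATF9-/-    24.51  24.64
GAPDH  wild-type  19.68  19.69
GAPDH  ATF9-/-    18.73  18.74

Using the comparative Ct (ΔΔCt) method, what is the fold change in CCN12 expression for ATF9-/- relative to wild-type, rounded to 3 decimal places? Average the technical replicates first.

4.347

Mean Ct: CCN12 wild-type 27.645; CCN12 ATF9-/- 24.575; GAPDH wild-type 19.685; GAPDH ATF9-/- 18.735
ΔCt(wild-type) = 27.645 − 19.685 = 7.960
ΔCt(ATF9-/-) = 24.575 − 18.735 = 5.840
ΔΔCt = 5.840 − 7.960 = -2.120
Fold change = 2^(−(-2.120)) = 2^2.120 = 4.3469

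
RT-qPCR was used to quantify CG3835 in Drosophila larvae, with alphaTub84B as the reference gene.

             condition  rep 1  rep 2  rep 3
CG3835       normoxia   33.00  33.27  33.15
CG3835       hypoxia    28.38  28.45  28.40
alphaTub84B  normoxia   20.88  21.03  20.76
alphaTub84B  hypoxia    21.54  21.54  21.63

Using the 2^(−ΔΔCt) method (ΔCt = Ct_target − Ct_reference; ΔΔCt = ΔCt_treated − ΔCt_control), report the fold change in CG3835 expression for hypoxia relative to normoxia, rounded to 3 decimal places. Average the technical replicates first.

Mean Ct: CG3835 normoxia 33.140; CG3835 hypoxia 28.410; alphaTub84B normoxia 20.890; alphaTub84B hypoxia 21.570
ΔCt(normoxia) = 33.140 − 20.890 = 12.250
ΔCt(hypoxia) = 28.410 − 21.570 = 6.840
ΔΔCt = 6.840 − 12.250 = -5.410
Fold change = 2^(−(-5.410)) = 2^5.410 = 42.5179

42.518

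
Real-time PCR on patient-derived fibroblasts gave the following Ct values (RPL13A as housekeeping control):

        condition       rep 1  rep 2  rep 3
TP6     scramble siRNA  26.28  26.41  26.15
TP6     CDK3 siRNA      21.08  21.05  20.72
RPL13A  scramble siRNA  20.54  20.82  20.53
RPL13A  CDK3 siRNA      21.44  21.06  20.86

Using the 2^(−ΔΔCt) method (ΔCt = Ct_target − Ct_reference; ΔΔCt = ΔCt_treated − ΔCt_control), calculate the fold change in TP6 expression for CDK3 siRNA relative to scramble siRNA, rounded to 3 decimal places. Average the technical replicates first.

56.493

Mean Ct: TP6 scramble siRNA 26.280; TP6 CDK3 siRNA 20.950; RPL13A scramble siRNA 20.630; RPL13A CDK3 siRNA 21.120
ΔCt(scramble siRNA) = 26.280 − 20.630 = 5.650
ΔCt(CDK3 siRNA) = 20.950 − 21.120 = -0.170
ΔΔCt = -0.170 − 5.650 = -5.820
Fold change = 2^(−(-5.820)) = 2^5.820 = 56.4930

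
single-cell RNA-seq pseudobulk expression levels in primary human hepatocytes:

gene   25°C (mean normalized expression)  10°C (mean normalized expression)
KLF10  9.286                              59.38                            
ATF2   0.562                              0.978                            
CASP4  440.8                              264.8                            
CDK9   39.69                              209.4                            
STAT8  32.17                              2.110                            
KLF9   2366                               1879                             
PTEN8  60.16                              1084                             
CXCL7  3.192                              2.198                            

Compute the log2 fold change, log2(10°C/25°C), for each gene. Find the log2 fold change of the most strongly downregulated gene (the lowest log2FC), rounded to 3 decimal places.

log2(59.38/9.286) = 2.677  (KLF10)
log2(0.978/0.562) = 0.799  (ATF2)
log2(264.8/440.8) = -0.735  (CASP4)
log2(209.4/39.69) = 2.399  (CDK9)
log2(2.110/32.17) = -3.930  (STAT8)
log2(1879/2366) = -0.332  (KLF9)
log2(1084/60.16) = 4.171  (PTEN8)
log2(2.198/3.192) = -0.538  (CXCL7)
STAT8 is most strongly downregulated.

-3.930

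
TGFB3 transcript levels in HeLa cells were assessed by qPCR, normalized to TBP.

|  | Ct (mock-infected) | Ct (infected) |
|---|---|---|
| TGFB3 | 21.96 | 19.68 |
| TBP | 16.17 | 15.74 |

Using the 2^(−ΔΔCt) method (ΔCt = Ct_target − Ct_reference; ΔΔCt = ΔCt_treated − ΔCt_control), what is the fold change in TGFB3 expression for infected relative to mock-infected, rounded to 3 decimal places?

3.605

ΔCt(mock-infected) = 21.960 − 16.170 = 5.790
ΔCt(infected) = 19.680 − 15.740 = 3.940
ΔΔCt = 3.940 − 5.790 = -1.850
Fold change = 2^(−(-1.850)) = 2^1.850 = 3.6050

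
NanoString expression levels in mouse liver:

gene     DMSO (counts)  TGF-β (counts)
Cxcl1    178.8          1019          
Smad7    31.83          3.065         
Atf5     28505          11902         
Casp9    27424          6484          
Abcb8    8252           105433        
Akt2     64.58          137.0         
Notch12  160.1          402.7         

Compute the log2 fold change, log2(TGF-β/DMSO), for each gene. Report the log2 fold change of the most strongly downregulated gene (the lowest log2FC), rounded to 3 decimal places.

-3.376

log2(1019/178.8) = 2.511  (Cxcl1)
log2(3.065/31.83) = -3.376  (Smad7)
log2(11902/28505) = -1.260  (Atf5)
log2(6484/27424) = -2.080  (Casp9)
log2(105433/8252) = 3.675  (Abcb8)
log2(137.0/64.58) = 1.085  (Akt2)
log2(402.7/160.1) = 1.331  (Notch12)
Smad7 is most strongly downregulated.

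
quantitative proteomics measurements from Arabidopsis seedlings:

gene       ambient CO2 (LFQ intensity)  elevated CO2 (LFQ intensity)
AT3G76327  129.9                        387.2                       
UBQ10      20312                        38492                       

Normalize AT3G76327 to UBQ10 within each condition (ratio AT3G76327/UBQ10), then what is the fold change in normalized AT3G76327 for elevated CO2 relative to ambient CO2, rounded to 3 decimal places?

AT3G76327/UBQ10 (ambient CO2) = 129.9 / 20312 = 0.0063952
AT3G76327/UBQ10 (elevated CO2) = 387.2 / 38492 = 0.010059
Fold change = 0.010059 / 0.0063952 = 1.5729

1.573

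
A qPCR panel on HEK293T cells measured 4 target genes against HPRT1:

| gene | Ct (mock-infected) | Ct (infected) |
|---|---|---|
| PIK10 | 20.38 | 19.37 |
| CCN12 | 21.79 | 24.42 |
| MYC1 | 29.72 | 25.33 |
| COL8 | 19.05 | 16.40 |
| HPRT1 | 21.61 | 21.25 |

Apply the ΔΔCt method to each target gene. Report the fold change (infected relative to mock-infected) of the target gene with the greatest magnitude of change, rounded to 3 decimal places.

16.336

PIK10: ΔΔCt = (19.37−21.25) − (20.38−21.61) = -1.88 − (-1.23) = -0.65; fold change = 2^0.65 = 1.569
CCN12: ΔΔCt = (24.42−21.25) − (21.79−21.61) = 3.17 − 0.18 = 2.99; fold change = 2^-2.99 = 0.126
MYC1: ΔΔCt = (25.33−21.25) − (29.72−21.61) = 4.08 − 8.11 = -4.03; fold change = 2^4.03 = 16.336
COL8: ΔΔCt = (16.40−21.25) − (19.05−21.61) = -4.85 − (-2.56) = -2.29; fold change = 2^2.29 = 4.891
MYC1 has the largest |ΔΔCt| = 4.03.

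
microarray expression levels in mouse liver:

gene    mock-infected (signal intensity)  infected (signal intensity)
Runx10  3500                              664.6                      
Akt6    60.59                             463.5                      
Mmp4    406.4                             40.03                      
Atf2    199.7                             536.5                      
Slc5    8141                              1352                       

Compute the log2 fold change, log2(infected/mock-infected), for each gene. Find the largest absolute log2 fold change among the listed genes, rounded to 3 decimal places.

3.344

log2(664.6/3500) = -2.397  (Runx10)
log2(463.5/60.59) = 2.935  (Akt6)
log2(40.03/406.4) = -3.344  (Mmp4)
log2(536.5/199.7) = 1.426  (Atf2)
log2(1352/8141) = -2.590  (Slc5)
The largest magnitude belongs to Mmp4.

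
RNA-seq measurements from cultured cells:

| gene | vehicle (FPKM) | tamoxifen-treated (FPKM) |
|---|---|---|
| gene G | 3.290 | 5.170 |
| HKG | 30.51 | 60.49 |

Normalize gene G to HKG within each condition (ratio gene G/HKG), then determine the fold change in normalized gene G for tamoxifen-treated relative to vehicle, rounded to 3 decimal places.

0.793

gene G/HKG (vehicle) = 3.290 / 30.51 = 0.10783
gene G/HKG (tamoxifen-treated) = 5.170 / 60.49 = 0.085469
Fold change = 0.085469 / 0.10783 = 0.7926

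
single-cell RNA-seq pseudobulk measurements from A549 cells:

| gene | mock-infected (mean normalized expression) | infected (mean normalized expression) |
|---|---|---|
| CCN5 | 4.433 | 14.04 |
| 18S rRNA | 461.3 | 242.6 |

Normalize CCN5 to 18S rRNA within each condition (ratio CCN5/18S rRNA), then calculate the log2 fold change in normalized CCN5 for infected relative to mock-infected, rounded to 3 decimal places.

2.590

CCN5/18S rRNA (mock-infected) = 4.433 / 461.3 = 0.0096098
CCN5/18S rRNA (infected) = 14.04 / 242.6 = 0.057873
Fold change = 0.057873 / 0.0096098 = 6.0223
log2(6.0223) = 2.5903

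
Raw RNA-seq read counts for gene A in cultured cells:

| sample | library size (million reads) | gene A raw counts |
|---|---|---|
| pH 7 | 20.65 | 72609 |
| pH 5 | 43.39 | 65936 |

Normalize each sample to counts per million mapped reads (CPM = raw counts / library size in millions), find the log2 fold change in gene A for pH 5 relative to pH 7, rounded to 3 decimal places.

-1.210

CPM(pH 7) = 72609 / 20.65 = 3516.1743
CPM(pH 5) = 65936 / 43.39 = 1519.6128
Fold change = 1519.6128 / 3516.1743 = 0.43218
log2(0.43218) = -1.2103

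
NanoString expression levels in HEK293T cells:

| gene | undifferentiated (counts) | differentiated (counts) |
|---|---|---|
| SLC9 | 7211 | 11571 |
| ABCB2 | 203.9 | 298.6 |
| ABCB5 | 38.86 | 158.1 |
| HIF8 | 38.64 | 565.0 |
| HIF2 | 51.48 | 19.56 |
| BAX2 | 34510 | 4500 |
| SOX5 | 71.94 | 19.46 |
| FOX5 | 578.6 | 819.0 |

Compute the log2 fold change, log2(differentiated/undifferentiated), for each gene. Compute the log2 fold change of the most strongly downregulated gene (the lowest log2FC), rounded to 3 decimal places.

log2(11571/7211) = 0.682  (SLC9)
log2(298.6/203.9) = 0.550  (ABCB2)
log2(158.1/38.86) = 2.024  (ABCB5)
log2(565.0/38.64) = 3.870  (HIF8)
log2(19.56/51.48) = -1.396  (HIF2)
log2(4500/34510) = -2.939  (BAX2)
log2(19.46/71.94) = -1.886  (SOX5)
log2(819.0/578.6) = 0.501  (FOX5)
BAX2 is most strongly downregulated.

-2.939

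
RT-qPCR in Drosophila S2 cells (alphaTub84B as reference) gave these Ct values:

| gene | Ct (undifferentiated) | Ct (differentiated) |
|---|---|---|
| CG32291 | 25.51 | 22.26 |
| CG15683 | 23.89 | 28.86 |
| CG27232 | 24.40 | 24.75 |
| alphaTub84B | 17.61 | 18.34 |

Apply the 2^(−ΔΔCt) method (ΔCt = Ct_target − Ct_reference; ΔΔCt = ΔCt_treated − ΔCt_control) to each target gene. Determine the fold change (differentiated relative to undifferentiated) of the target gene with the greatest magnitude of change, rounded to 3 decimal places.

0.053

CG32291: ΔΔCt = (22.26−18.34) − (25.51−17.61) = 3.92 − 7.90 = -3.98; fold change = 2^3.98 = 15.780
CG15683: ΔΔCt = (28.86−18.34) − (23.89−17.61) = 10.52 − 6.28 = 4.24; fold change = 2^-4.24 = 0.053
CG27232: ΔΔCt = (24.75−18.34) − (24.40−17.61) = 6.41 − 6.79 = -0.38; fold change = 2^0.38 = 1.301
CG15683 has the largest |ΔΔCt| = 4.24.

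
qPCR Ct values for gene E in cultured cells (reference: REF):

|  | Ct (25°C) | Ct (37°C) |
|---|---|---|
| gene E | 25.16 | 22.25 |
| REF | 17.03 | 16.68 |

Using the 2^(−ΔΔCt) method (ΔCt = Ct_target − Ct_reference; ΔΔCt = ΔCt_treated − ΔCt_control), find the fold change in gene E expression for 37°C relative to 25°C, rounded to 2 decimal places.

5.90

ΔCt(25°C) = 25.160 − 17.030 = 8.130
ΔCt(37°C) = 22.250 − 16.680 = 5.570
ΔΔCt = 5.570 − 8.130 = -2.560
Fold change = 2^(−(-2.560)) = 2^2.560 = 5.897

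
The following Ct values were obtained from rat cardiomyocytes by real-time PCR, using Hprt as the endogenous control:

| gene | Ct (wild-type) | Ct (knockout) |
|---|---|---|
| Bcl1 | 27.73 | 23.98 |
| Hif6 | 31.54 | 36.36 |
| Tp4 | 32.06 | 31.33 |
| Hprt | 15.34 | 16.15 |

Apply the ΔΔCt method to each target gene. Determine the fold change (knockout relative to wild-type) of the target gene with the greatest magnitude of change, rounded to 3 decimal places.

23.588

Bcl1: ΔΔCt = (23.98−16.15) − (27.73−15.34) = 7.83 − 12.39 = -4.56; fold change = 2^4.56 = 23.588
Hif6: ΔΔCt = (36.36−16.15) − (31.54−15.34) = 20.21 − 16.20 = 4.01; fold change = 2^-4.01 = 0.062
Tp4: ΔΔCt = (31.33−16.15) − (32.06−15.34) = 15.18 − 16.72 = -1.54; fold change = 2^1.54 = 2.908
Bcl1 has the largest |ΔΔCt| = 4.56.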